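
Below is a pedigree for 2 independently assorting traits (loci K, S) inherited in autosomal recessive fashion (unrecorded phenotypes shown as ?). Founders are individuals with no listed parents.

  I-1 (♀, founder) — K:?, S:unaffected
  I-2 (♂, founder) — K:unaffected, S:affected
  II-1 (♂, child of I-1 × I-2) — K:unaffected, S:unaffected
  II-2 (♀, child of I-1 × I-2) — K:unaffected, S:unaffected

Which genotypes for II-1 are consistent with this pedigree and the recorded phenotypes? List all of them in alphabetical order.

II-1 ∈ {KK Ss, Kk Ss}

K/I-1 ? ·: KK|Kk|kk
K/I-2 un ·: KK|Kk
K/II-1 un I-1×I-2: KK|Kk
K/II-2 un I-1×I-2: KK|Kk
⇒ K over [I-1,I-2,II-1,II-2]: 15 consistent
S/I-1 un ·: SS|Ss
S/I-2 aff ·: ss
S/II-1 un I-1×I-2: Ss
S/II-2 un I-1×I-2: Ss
⇒ S over [I-1,I-2,II-1,II-2]: 2 consistent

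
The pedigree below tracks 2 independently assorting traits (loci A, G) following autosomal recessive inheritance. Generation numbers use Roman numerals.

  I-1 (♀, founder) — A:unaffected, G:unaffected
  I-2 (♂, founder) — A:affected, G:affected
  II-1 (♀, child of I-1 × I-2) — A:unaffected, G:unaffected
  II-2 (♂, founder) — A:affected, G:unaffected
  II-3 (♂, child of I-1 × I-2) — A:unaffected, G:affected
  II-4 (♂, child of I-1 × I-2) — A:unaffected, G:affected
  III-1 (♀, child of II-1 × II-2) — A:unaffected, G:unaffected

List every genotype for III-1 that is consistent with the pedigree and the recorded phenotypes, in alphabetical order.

III-1 ∈ {Aa GG, Aa Gg}

A/I-1 un ·: AA|Aa
A/I-2 aff ·: aa
A/II-1 un I-1×I-2: Aa
A/II-2 aff ·: aa
A/II-3 un I-1×I-2: Aa
A/II-4 un I-1×I-2: Aa
A/III-1 un II-1×II-2: Aa
⇒ A over [I-1,I-2,II-1,II-2,II-3,II-4,III-1]: 2 consistent
G/I-1 un ·: Gg
G/I-2 aff ·: gg
G/II-1 un I-1×I-2: Gg
G/II-2 un ·: GG|Gg
G/II-3 aff I-1×I-2: gg
G/II-4 aff I-1×I-2: gg
G/III-1 un II-1×II-2: GG|Gg
⇒ G over [I-1,I-2,II-1,II-2,II-3,II-4,III-1]: 4 consistent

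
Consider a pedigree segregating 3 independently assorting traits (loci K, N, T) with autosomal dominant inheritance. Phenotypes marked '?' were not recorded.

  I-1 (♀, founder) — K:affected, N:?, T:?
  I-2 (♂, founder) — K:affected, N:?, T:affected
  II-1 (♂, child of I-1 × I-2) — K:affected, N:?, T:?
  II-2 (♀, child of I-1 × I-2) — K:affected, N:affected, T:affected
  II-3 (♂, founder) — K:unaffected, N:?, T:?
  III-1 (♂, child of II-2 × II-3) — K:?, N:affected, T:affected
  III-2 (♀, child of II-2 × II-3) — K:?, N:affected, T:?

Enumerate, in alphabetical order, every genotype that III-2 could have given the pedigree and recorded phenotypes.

III-2 ∈ {Kk NN TT, Kk NN Tt, Kk NN tt, Kk Nn TT, Kk Nn Tt, Kk Nn tt, kk NN TT, kk NN Tt, kk NN tt, kk Nn TT, kk Nn Tt, kk Nn tt}

K/I-1 aff ·: Kk|KK
K/I-2 aff ·: Kk|KK
K/II-1 aff I-1×I-2: Kk|KK
K/II-2 aff I-1×I-2: Kk|KK
K/II-3 un ·: kk
K/III-1 ? II-2×II-3: kk|Kk
K/III-2 ? II-2×II-3: kk|Kk
⇒ K over [I-1,I-2,II-1,II-2,II-3,III-1,III-2]: 31 consistent
N/I-1 ? ·: nn|Nn|NN
N/I-2 ? ·: nn|Nn|NN
N/II-1 ? I-1×I-2: nn|Nn|NN
N/II-2 aff I-1×I-2: Nn|NN
N/II-3 ? ·: nn|Nn|NN
N/III-1 aff II-2×II-3: Nn|NN
N/III-2 aff II-2×II-3: Nn|NN
⇒ N over [I-1,I-2,II-1,II-2,II-3,III-1,III-2]: 165 consistent
T/I-1 ? ·: tt|Tt|TT
T/I-2 aff ·: Tt|TT
T/II-1 ? I-1×I-2: tt|Tt|TT
T/II-2 aff I-1×I-2: Tt|TT
T/II-3 ? ·: tt|Tt|TT
T/III-1 aff II-2×II-3: Tt|TT
T/III-2 ? II-2×II-3: tt|Tt|TT
⇒ T over [I-1,I-2,II-1,II-2,II-3,III-1,III-2]: 168 consistent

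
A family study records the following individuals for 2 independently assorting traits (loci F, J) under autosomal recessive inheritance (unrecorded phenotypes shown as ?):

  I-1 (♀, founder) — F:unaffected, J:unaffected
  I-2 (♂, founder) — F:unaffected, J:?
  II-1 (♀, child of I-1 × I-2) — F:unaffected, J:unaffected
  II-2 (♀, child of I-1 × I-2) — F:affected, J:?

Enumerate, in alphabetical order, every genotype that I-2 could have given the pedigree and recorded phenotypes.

I-2 ∈ {Ff JJ, Ff Jj, Ff jj}

F/I-1 un ·: Ff
F/I-2 un ·: Ff
F/II-1 un I-1×I-2: FF|Ff
F/II-2 aff I-1×I-2: ff
⇒ F over [I-1,I-2,II-1,II-2]: 2 consistent
J/I-1 un ·: JJ|Jj
J/I-2 ? ·: JJ|Jj|jj
J/II-1 un I-1×I-2: JJ|Jj
J/II-2 ? I-1×I-2: JJ|Jj|jj
⇒ J over [I-1,I-2,II-1,II-2]: 18 consistent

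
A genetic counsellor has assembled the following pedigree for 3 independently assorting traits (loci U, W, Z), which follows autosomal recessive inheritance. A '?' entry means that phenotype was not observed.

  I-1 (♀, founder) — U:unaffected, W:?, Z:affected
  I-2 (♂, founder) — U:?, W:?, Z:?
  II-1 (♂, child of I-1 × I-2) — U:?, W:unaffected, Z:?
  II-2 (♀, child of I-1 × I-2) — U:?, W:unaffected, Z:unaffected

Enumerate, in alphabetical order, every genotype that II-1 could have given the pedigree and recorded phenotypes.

U/I-1 un ·: UU|Uu
U/I-2 ? ·: UU|Uu|uu
U/II-1 ? I-1×I-2: UU|Uu|uu
U/II-2 ? I-1×I-2: UU|Uu|uu
⇒ U over [I-1,I-2,II-1,II-2]: 23 consistent
W/I-1 ? ·: WW|Ww|ww
W/I-2 ? ·: WW|Ww|ww
W/II-1 un I-1×I-2: WW|Ww
W/II-2 un I-1×I-2: WW|Ww
⇒ W over [I-1,I-2,II-1,II-2]: 17 consistent
Z/I-1 aff ·: zz
Z/I-2 ? ·: ZZ|Zz
Z/II-1 ? I-1×I-2: Zz|zz
Z/II-2 un I-1×I-2: Zz
⇒ Z over [I-1,I-2,II-1,II-2]: 3 consistent

II-1 ∈ {UU WW Zz, UU WW zz, UU Ww Zz, UU Ww zz, Uu WW Zz, Uu WW zz, Uu Ww Zz, Uu Ww zz, uu WW Zz, uu WW zz, uu Ww Zz, uu Ww zz}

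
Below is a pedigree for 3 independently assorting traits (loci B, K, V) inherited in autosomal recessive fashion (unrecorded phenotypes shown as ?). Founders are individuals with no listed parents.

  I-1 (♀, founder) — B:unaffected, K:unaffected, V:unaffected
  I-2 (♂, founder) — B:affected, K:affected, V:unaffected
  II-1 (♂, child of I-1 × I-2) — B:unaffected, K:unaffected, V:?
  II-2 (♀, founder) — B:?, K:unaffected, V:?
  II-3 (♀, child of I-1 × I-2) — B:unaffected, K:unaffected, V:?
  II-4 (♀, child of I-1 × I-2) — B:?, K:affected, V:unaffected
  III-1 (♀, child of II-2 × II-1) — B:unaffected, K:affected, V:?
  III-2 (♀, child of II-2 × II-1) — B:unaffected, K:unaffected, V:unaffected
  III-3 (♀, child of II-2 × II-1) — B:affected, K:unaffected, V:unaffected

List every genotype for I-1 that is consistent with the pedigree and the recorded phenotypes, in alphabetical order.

I-1 ∈ {BB Kk VV, BB Kk Vv, Bb Kk VV, Bb Kk Vv}

B/I-1 un ·: BB|Bb
B/I-2 aff ·: bb
B/II-1 un I-1×I-2: Bb
B/II-2 ? ·: Bb|bb
B/II-3 un I-1×I-2: Bb
B/II-4 ? I-1×I-2: Bb|bb
B/III-1 un II-2×II-1: BB|Bb
B/III-2 un II-2×II-1: BB|Bb
B/III-3 aff II-2×II-1: bb
⇒ B over [I-1,I-2,II-1,II-2,II-3,II-4,III-1,III-2,III-3]: 15 consistent
K/I-1 un ·: Kk
K/I-2 aff ·: kk
K/II-1 un I-1×I-2: Kk
K/II-2 un ·: Kk
K/II-3 un I-1×I-2: Kk
K/II-4 aff I-1×I-2: kk
K/III-1 aff II-2×II-1: kk
K/III-2 un II-2×II-1: KK|Kk
K/III-3 un II-2×II-1: KK|Kk
⇒ K over [I-1,I-2,II-1,II-2,II-3,II-4,III-1,III-2,III-3]: 4 consistent
V/I-1 un ·: VV|Vv
V/I-2 un ·: VV|Vv
V/II-1 ? I-1×I-2: VV|Vv|vv
V/II-2 ? ·: VV|Vv|vv
V/II-3 ? I-1×I-2: VV|Vv|vv
V/II-4 un I-1×I-2: VV|Vv
V/III-1 ? II-2×II-1: VV|Vv|vv
V/III-2 un II-2×II-1: VV|Vv
V/III-3 un II-2×II-1: VV|Vv
⇒ V over [I-1,I-2,II-1,II-2,II-3,II-4,III-1,III-2,III-3]: 476 consistent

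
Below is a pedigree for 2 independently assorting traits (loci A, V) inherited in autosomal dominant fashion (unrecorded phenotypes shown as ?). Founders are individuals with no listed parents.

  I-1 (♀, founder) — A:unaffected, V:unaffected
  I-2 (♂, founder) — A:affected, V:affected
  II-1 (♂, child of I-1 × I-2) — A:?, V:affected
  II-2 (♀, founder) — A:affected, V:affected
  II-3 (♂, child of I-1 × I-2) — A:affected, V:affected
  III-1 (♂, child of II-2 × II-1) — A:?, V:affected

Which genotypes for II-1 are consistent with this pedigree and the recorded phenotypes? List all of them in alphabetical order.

II-1 ∈ {Aa Vv, aa Vv}

A/I-1 un ·: aa
A/I-2 aff ·: Aa|AA
A/II-1 ? I-1×I-2: aa|Aa
A/II-2 aff ·: Aa|AA
A/II-3 aff I-1×I-2: Aa
A/III-1 ? II-2×II-1: aa|Aa|AA
⇒ A over [I-1,I-2,II-1,II-2,II-3,III-1]: 13 consistent
V/I-1 un ·: vv
V/I-2 aff ·: Vv|VV
V/II-1 aff I-1×I-2: Vv
V/II-2 aff ·: Vv|VV
V/II-3 aff I-1×I-2: Vv
V/III-1 aff II-2×II-1: Vv|VV
⇒ V over [I-1,I-2,II-1,II-2,II-3,III-1]: 8 consistent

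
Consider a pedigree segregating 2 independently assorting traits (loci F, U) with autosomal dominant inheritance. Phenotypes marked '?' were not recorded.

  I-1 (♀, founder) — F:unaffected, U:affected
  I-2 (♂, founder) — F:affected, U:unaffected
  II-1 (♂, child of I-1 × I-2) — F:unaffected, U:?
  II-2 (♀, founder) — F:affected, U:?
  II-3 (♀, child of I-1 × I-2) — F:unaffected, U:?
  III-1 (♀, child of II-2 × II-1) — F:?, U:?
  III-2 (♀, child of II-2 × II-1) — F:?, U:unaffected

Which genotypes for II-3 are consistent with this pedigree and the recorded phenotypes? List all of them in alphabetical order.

II-3 ∈ {ff Uu, ff uu}

F/I-1 un ·: ff
F/I-2 aff ·: Ff
F/II-1 un I-1×I-2: ff
F/II-2 aff ·: Ff|FF
F/II-3 un I-1×I-2: ff
F/III-1 ? II-2×II-1: ff|Ff
F/III-2 ? II-2×II-1: ff|Ff
⇒ F over [I-1,I-2,II-1,II-2,II-3,III-1,III-2]: 5 consistent
U/I-1 aff ·: Uu|UU
U/I-2 un ·: uu
U/II-1 ? I-1×I-2: uu|Uu
U/II-2 ? ·: uu|Uu
U/II-3 ? I-1×I-2: uu|Uu
U/III-1 ? II-2×II-1: uu|Uu|UU
U/III-2 un II-2×II-1: uu
⇒ U over [I-1,I-2,II-1,II-2,II-3,III-1,III-2]: 21 consistent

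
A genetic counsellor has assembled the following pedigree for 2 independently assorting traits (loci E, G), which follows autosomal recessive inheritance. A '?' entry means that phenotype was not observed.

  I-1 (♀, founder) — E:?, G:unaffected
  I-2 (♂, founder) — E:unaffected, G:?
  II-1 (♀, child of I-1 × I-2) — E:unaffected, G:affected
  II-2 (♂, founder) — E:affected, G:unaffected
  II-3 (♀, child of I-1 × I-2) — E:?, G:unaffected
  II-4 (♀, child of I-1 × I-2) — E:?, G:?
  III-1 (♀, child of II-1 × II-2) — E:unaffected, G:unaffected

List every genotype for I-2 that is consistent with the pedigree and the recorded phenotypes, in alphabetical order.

I-2 ∈ {EE Gg, EE gg, Ee Gg, Ee gg}

E/I-1 ? ·: EE|Ee|ee
E/I-2 un ·: EE|Ee
E/II-1 un I-1×I-2: EE|Ee
E/II-2 aff ·: ee
E/II-3 ? I-1×I-2: EE|Ee|ee
E/II-4 ? I-1×I-2: EE|Ee|ee
E/III-1 un II-1×II-2: Ee
⇒ E over [I-1,I-2,II-1,II-2,II-3,II-4,III-1]: 40 consistent
G/I-1 un ·: Gg
G/I-2 ? ·: Gg|gg
G/II-1 aff I-1×I-2: gg
G/II-2 un ·: GG|Gg
G/II-3 un I-1×I-2: GG|Gg
G/II-4 ? I-1×I-2: GG|Gg|gg
G/III-1 un II-1×II-2: Gg
⇒ G over [I-1,I-2,II-1,II-2,II-3,II-4,III-1]: 16 consistent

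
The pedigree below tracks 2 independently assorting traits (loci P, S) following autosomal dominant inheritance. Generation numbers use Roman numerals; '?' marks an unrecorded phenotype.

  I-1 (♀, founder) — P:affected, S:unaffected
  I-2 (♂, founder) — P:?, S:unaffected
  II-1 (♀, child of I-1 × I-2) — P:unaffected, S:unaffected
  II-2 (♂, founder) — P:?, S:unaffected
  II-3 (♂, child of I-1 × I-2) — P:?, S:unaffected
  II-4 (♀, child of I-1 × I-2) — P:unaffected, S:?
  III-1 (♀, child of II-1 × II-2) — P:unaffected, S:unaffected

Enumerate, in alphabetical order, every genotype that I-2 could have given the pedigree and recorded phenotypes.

P/I-1 aff ·: Pp
P/I-2 ? ·: pp|Pp
P/II-1 un I-1×I-2: pp
P/II-2 ? ·: pp|Pp
P/II-3 ? I-1×I-2: pp|Pp|PP
P/II-4 un I-1×I-2: pp
P/III-1 un II-1×II-2: pp
⇒ P over [I-1,I-2,II-1,II-2,II-3,II-4,III-1]: 10 consistent
S/I-1 un ·: ss
S/I-2 un ·: ss
S/II-1 un I-1×I-2: ss
S/II-2 un ·: ss
S/II-3 un I-1×I-2: ss
S/II-4 ? I-1×I-2: ss
S/III-1 un II-1×II-2: ss
⇒ S over [I-1,I-2,II-1,II-2,II-3,II-4,III-1]: 1 consistent

I-2 ∈ {Pp ss, pp ss}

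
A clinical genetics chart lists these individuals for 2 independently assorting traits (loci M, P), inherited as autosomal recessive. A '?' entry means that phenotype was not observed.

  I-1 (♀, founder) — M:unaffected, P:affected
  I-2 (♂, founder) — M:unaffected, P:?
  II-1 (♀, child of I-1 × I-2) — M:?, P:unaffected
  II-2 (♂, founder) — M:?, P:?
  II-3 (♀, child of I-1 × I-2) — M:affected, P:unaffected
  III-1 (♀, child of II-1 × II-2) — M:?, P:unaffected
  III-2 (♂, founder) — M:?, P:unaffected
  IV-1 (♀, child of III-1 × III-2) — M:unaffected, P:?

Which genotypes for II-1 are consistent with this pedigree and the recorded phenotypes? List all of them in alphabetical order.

II-1 ∈ {MM Pp, Mm Pp, mm Pp}

M/I-1 un ·: Mm
M/I-2 un ·: Mm
M/II-1 ? I-1×I-2: MM|Mm|mm
M/II-2 ? ·: MM|Mm|mm
M/II-3 aff I-1×I-2: mm
M/III-1 ? II-1×II-2: MM|Mm|mm
M/III-2 ? ·: MM|Mm|mm
M/IV-1 un III-1×III-2: MM|Mm
⇒ M over [I-1,I-2,II-1,II-2,II-3,III-1,III-2,IV-1]: 59 consistent
P/I-1 aff ·: pp
P/I-2 ? ·: PP|Pp
P/II-1 un I-1×I-2: Pp
P/II-2 ? ·: PP|Pp|pp
P/II-3 un I-1×I-2: Pp
P/III-1 un II-1×II-2: PP|Pp
P/III-2 un ·: PP|Pp
P/IV-1 ? III-1×III-2: PP|Pp|pp
⇒ P over [I-1,I-2,II-1,II-2,II-3,III-1,III-2,IV-1]: 42 consistent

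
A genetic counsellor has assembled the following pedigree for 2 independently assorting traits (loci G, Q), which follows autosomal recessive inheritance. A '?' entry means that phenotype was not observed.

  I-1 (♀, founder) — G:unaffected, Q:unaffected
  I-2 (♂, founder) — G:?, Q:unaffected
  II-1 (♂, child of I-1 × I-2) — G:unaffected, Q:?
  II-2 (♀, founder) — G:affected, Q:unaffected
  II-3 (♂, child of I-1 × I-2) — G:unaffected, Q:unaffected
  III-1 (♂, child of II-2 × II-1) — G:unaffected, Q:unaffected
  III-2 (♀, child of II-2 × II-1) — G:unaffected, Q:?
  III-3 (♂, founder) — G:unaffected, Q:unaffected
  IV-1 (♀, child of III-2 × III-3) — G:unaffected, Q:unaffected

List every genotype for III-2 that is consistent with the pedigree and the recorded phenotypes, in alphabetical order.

G/I-1 un ·: GG|Gg
G/I-2 ? ·: GG|Gg|gg
G/II-1 un I-1×I-2: GG|Gg
G/II-2 aff ·: gg
G/II-3 un I-1×I-2: GG|Gg
G/III-1 un II-2×II-1: Gg
G/III-2 un II-2×II-1: Gg
G/III-3 un ·: GG|Gg
G/IV-1 un III-2×III-3: GG|Gg
⇒ G over [I-1,I-2,II-1,II-2,II-3,III-1,III-2,III-3,IV-1]: 60 consistent
Q/I-1 un ·: QQ|Qq
Q/I-2 un ·: QQ|Qq
Q/II-1 ? I-1×I-2: QQ|Qq|qq
Q/II-2 un ·: QQ|Qq
Q/II-3 un I-1×I-2: QQ|Qq
Q/III-1 un II-2×II-1: QQ|Qq
Q/III-2 ? II-2×II-1: QQ|Qq|qq
Q/III-3 un ·: QQ|Qq
Q/IV-1 un III-2×III-3: QQ|Qq
⇒ Q over [I-1,I-2,II-1,II-2,II-3,III-1,III-2,III-3,IV-1]: 331 consistent

III-2 ∈ {Gg QQ, Gg Qq, Gg qq}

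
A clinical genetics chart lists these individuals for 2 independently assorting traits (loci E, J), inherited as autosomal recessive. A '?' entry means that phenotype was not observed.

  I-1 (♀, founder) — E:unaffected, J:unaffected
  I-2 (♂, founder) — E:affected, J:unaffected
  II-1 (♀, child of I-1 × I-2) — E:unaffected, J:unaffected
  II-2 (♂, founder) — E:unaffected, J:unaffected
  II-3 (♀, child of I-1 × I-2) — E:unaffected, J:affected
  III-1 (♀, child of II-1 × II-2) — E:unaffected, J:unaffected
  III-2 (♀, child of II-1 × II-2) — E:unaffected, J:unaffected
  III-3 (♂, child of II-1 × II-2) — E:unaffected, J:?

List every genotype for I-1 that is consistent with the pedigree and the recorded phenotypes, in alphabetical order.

E/I-1 un ·: EE|Ee
E/I-2 aff ·: ee
E/II-1 un I-1×I-2: Ee
E/II-2 un ·: EE|Ee
E/II-3 un I-1×I-2: Ee
E/III-1 un II-1×II-2: EE|Ee
E/III-2 un II-1×II-2: EE|Ee
E/III-3 un II-1×II-2: EE|Ee
⇒ E over [I-1,I-2,II-1,II-2,II-3,III-1,III-2,III-3]: 32 consistent
J/I-1 un ·: Jj
J/I-2 un ·: Jj
J/II-1 un I-1×I-2: JJ|Jj
J/II-2 un ·: JJ|Jj
J/II-3 aff I-1×I-2: jj
J/III-1 un II-1×II-2: JJ|Jj
J/III-2 un II-1×II-2: JJ|Jj
J/III-3 ? II-1×II-2: JJ|Jj|jj
⇒ J over [I-1,I-2,II-1,II-2,II-3,III-1,III-2,III-3]: 29 consistent

I-1 ∈ {EE Jj, Ee Jj}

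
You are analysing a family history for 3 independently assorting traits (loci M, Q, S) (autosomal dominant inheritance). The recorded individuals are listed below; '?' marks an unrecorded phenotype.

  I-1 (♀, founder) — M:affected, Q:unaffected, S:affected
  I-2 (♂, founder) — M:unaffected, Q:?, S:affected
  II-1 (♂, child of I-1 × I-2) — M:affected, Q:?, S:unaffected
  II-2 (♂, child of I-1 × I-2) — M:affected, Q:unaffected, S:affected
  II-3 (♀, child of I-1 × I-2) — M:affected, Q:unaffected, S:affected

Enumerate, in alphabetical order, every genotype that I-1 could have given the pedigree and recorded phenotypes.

M/I-1 aff ·: Mm|MM
M/I-2 un ·: mm
M/II-1 aff I-1×I-2: Mm
M/II-2 aff I-1×I-2: Mm
M/II-3 aff I-1×I-2: Mm
⇒ M over [I-1,I-2,II-1,II-2,II-3]: 2 consistent
Q/I-1 un ·: qq
Q/I-2 ? ·: qq|Qq
Q/II-1 ? I-1×I-2: qq|Qq
Q/II-2 un I-1×I-2: qq
Q/II-3 un I-1×I-2: qq
⇒ Q over [I-1,I-2,II-1,II-2,II-3]: 3 consistent
S/I-1 aff ·: Ss
S/I-2 aff ·: Ss
S/II-1 un I-1×I-2: ss
S/II-2 aff I-1×I-2: Ss|SS
S/II-3 aff I-1×I-2: Ss|SS
⇒ S over [I-1,I-2,II-1,II-2,II-3]: 4 consistent

I-1 ∈ {MM qq Ss, Mm qq Ss}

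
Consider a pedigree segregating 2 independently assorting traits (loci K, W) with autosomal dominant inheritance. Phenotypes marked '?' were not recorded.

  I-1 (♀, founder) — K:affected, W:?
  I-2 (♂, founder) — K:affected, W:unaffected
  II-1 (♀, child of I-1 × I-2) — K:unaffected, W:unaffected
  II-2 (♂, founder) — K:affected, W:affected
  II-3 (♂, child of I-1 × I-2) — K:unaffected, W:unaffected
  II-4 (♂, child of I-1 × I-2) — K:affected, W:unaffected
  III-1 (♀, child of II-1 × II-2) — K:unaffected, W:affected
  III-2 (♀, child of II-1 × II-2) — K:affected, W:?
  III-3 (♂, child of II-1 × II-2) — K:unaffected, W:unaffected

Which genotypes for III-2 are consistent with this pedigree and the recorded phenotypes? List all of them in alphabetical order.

K/I-1 aff ·: Kk
K/I-2 aff ·: Kk
K/II-1 un I-1×I-2: kk
K/II-2 aff ·: Kk
K/II-3 un I-1×I-2: kk
K/II-4 aff I-1×I-2: Kk|KK
K/III-1 un II-1×II-2: kk
K/III-2 aff II-1×II-2: Kk
K/III-3 un II-1×II-2: kk
⇒ K over [I-1,I-2,II-1,II-2,II-3,II-4,III-1,III-2,III-3]: 2 consistent
W/I-1 ? ·: ww|Ww
W/I-2 un ·: ww
W/II-1 un I-1×I-2: ww
W/II-2 aff ·: Ww
W/II-3 un I-1×I-2: ww
W/II-4 un I-1×I-2: ww
W/III-1 aff II-1×II-2: Ww
W/III-2 ? II-1×II-2: ww|Ww
W/III-3 un II-1×II-2: ww
⇒ W over [I-1,I-2,II-1,II-2,II-3,II-4,III-1,III-2,III-3]: 4 consistent

III-2 ∈ {Kk Ww, Kk ww}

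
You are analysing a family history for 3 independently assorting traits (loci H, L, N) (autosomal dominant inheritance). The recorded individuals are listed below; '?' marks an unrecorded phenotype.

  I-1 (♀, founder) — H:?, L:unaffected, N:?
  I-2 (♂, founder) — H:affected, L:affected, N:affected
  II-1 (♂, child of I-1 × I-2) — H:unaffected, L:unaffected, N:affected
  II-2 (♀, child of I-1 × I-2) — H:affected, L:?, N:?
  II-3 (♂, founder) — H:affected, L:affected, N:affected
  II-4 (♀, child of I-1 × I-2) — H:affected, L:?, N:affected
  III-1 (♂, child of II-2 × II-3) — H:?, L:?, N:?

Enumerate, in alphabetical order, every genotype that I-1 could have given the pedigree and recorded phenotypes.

I-1 ∈ {Hh ll NN, Hh ll Nn, Hh ll nn, hh ll NN, hh ll Nn, hh ll nn}

H/I-1 ? ·: hh|Hh
H/I-2 aff ·: Hh
H/II-1 un I-1×I-2: hh
H/II-2 aff I-1×I-2: Hh|HH
H/II-3 aff ·: Hh|HH
H/II-4 aff I-1×I-2: Hh|HH
H/III-1 ? II-2×II-3: hh|Hh|HH
⇒ H over [I-1,I-2,II-1,II-2,II-3,II-4,III-1]: 21 consistent
L/I-1 un ·: ll
L/I-2 aff ·: Ll
L/II-1 un I-1×I-2: ll
L/II-2 ? I-1×I-2: ll|Ll
L/II-3 aff ·: Ll|LL
L/II-4 ? I-1×I-2: ll|Ll
L/III-1 ? II-2×II-3: ll|Ll|LL
⇒ L over [I-1,I-2,II-1,II-2,II-3,II-4,III-1]: 16 consistent
N/I-1 ? ·: nn|Nn|NN
N/I-2 aff ·: Nn|NN
N/II-1 aff I-1×I-2: Nn|NN
N/II-2 ? I-1×I-2: nn|Nn|NN
N/II-3 aff ·: Nn|NN
N/II-4 aff I-1×I-2: Nn|NN
N/III-1 ? II-2×II-3: nn|Nn|NN
⇒ N over [I-1,I-2,II-1,II-2,II-3,II-4,III-1]: 124 consistent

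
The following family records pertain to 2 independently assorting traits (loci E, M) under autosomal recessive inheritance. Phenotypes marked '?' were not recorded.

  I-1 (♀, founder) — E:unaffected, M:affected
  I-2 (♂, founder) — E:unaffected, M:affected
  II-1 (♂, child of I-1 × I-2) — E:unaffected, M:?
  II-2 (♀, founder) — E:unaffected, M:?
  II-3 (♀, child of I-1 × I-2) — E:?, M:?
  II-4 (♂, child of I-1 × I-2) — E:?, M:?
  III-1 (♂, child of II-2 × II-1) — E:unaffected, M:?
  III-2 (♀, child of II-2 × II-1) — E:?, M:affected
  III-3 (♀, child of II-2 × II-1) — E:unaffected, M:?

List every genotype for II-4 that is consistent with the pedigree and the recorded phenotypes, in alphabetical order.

E/I-1 un ·: EE|Ee
E/I-2 un ·: EE|Ee
E/II-1 un I-1×I-2: EE|Ee
E/II-2 un ·: EE|Ee
E/II-3 ? I-1×I-2: EE|Ee|ee
E/II-4 ? I-1×I-2: EE|Ee|ee
E/III-1 un II-2×II-1: EE|Ee
E/III-2 ? II-2×II-1: EE|Ee|ee
E/III-3 un II-2×II-1: EE|Ee
⇒ E over [I-1,I-2,II-1,II-2,II-3,II-4,III-1,III-2,III-3]: 502 consistent
M/I-1 aff ·: mm
M/I-2 aff ·: mm
M/II-1 ? I-1×I-2: mm
M/II-2 ? ·: Mm|mm
M/II-3 ? I-1×I-2: mm
M/II-4 ? I-1×I-2: mm
M/III-1 ? II-2×II-1: Mm|mm
M/III-2 aff II-2×II-1: mm
M/III-3 ? II-2×II-1: Mm|mm
⇒ M over [I-1,I-2,II-1,II-2,II-3,II-4,III-1,III-2,III-3]: 5 consistent

II-4 ∈ {EE mm, Ee mm, ee mm}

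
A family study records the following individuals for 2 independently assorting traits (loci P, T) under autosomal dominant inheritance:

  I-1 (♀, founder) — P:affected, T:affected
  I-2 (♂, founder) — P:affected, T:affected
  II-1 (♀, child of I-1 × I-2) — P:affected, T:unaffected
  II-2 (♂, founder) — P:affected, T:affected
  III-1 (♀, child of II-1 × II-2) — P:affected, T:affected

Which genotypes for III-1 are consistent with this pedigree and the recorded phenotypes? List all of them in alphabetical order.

P/I-1 aff ·: Pp|PP
P/I-2 aff ·: Pp|PP
P/II-1 aff I-1×I-2: Pp|PP
P/II-2 aff ·: Pp|PP
P/III-1 aff II-1×II-2: Pp|PP
⇒ P over [I-1,I-2,II-1,II-2,III-1]: 24 consistent
T/I-1 aff ·: Tt
T/I-2 aff ·: Tt
T/II-1 un I-1×I-2: tt
T/II-2 aff ·: Tt|TT
T/III-1 aff II-1×II-2: Tt
⇒ T over [I-1,I-2,II-1,II-2,III-1]: 2 consistent

III-1 ∈ {PP Tt, Pp Tt}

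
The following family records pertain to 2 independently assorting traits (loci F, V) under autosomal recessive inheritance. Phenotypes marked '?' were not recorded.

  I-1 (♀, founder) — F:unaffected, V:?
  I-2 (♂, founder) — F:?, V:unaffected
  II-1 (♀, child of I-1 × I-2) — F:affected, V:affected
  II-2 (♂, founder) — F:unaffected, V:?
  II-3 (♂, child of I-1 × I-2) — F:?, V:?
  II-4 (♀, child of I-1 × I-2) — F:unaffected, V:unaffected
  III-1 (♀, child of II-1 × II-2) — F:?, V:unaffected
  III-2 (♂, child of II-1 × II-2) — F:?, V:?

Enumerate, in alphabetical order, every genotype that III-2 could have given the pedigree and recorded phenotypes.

III-2 ∈ {Ff Vv, Ff vv, ff Vv, ff vv}

F/I-1 un ·: Ff
F/I-2 ? ·: Ff|ff
F/II-1 aff I-1×I-2: ff
F/II-2 un ·: FF|Ff
F/II-3 ? I-1×I-2: FF|Ff|ff
F/II-4 un I-1×I-2: FF|Ff
F/III-1 ? II-1×II-2: Ff|ff
F/III-2 ? II-1×II-2: Ff|ff
⇒ F over [I-1,I-2,II-1,II-2,II-3,II-4,III-1,III-2]: 40 consistent
V/I-1 ? ·: Vv|vv
V/I-2 un ·: Vv
V/II-1 aff I-1×I-2: vv
V/II-2 ? ·: VV|Vv
V/II-3 ? I-1×I-2: VV|Vv|vv
V/II-4 un I-1×I-2: VV|Vv
V/III-1 un II-1×II-2: Vv
V/III-2 ? II-1×II-2: Vv|vv
⇒ V over [I-1,I-2,II-1,II-2,II-3,II-4,III-1,III-2]: 24 consistent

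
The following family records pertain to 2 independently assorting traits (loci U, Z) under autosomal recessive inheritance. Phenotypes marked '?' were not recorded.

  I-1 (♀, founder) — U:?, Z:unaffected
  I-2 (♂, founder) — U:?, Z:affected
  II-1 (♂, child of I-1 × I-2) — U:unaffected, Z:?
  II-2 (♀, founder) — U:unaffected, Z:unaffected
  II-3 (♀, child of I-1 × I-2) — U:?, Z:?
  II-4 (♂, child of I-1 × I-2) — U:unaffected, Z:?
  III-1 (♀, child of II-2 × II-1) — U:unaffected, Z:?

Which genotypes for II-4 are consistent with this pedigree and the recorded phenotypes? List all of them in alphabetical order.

U/I-1 ? ·: UU|Uu|uu
U/I-2 ? ·: UU|Uu|uu
U/II-1 un I-1×I-2: UU|Uu
U/II-2 un ·: UU|Uu
U/II-3 ? I-1×I-2: UU|Uu|uu
U/II-4 un I-1×I-2: UU|Uu
U/III-1 un II-2×II-1: UU|Uu
⇒ U over [I-1,I-2,II-1,II-2,II-3,II-4,III-1]: 125 consistent
Z/I-1 un ·: ZZ|Zz
Z/I-2 aff ·: zz
Z/II-1 ? I-1×I-2: Zz|zz
Z/II-2 un ·: ZZ|Zz
Z/II-3 ? I-1×I-2: Zz|zz
Z/II-4 ? I-1×I-2: Zz|zz
Z/III-1 ? II-2×II-1: ZZ|Zz|zz
⇒ Z over [I-1,I-2,II-1,II-2,II-3,II-4,III-1]: 37 consistent

II-4 ∈ {UU Zz, UU zz, Uu Zz, Uu zz}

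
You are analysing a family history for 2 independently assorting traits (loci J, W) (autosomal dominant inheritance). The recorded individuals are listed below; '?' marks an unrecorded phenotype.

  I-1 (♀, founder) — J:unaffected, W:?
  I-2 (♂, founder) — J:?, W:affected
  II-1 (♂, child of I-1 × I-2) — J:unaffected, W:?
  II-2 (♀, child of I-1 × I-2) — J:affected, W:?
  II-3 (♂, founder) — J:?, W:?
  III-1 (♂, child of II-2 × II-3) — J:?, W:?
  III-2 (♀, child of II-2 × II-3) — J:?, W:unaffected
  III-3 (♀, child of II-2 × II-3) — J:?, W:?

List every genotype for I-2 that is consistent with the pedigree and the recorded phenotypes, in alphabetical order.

J/I-1 un ·: jj
J/I-2 ? ·: Jj
J/II-1 un I-1×I-2: jj
J/II-2 aff I-1×I-2: Jj
J/II-3 ? ·: jj|Jj|JJ
J/III-1 ? II-2×II-3: jj|Jj|JJ
J/III-2 ? II-2×II-3: jj|Jj|JJ
J/III-3 ? II-2×II-3: jj|Jj|JJ
⇒ J over [I-1,I-2,II-1,II-2,II-3,III-1,III-2,III-3]: 43 consistent
W/I-1 ? ·: ww|Ww|WW
W/I-2 aff ·: Ww|WW
W/II-1 ? I-1×I-2: ww|Ww|WW
W/II-2 ? I-1×I-2: ww|Ww
W/II-3 ? ·: ww|Ww
W/III-1 ? II-2×II-3: ww|Ww|WW
W/III-2 un II-2×II-3: ww
W/III-3 ? II-2×II-3: ww|Ww|WW
⇒ W over [I-1,I-2,II-1,II-2,II-3,III-1,III-2,III-3]: 155 consistent

I-2 ∈ {Jj WW, Jj Ww}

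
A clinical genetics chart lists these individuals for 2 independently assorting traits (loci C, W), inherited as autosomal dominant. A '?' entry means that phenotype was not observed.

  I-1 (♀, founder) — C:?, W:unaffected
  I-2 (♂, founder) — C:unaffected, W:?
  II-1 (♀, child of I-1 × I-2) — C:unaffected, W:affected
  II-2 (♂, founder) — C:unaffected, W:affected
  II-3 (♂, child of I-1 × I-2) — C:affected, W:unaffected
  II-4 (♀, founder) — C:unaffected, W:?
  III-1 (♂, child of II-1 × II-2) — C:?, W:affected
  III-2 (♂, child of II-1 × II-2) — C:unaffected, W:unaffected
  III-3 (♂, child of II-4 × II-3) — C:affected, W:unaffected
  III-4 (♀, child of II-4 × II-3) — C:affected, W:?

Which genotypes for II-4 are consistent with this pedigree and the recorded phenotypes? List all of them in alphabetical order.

II-4 ∈ {cc Ww, cc ww}

C/I-1 ? ·: Cc
C/I-2 un ·: cc
C/II-1 un I-1×I-2: cc
C/II-2 un ·: cc
C/II-3 aff I-1×I-2: Cc
C/II-4 un ·: cc
C/III-1 ? II-1×II-2: cc
C/III-2 un II-1×II-2: cc
C/III-3 aff II-4×II-3: Cc
C/III-4 aff II-4×II-3: Cc
⇒ C over [I-1,I-2,II-1,II-2,II-3,II-4,III-1,III-2,III-3,III-4]: 1 consistent
W/I-1 un ·: ww
W/I-2 ? ·: Ww
W/II-1 aff I-1×I-2: Ww
W/II-2 aff ·: Ww
W/II-3 un I-1×I-2: ww
W/II-4 ? ·: ww|Ww
W/III-1 aff II-1×II-2: Ww|WW
W/III-2 un II-1×II-2: ww
W/III-3 un II-4×II-3: ww
W/III-4 ? II-4×II-3: ww|Ww
⇒ W over [I-1,I-2,II-1,II-2,II-3,II-4,III-1,III-2,III-3,III-4]: 6 consistent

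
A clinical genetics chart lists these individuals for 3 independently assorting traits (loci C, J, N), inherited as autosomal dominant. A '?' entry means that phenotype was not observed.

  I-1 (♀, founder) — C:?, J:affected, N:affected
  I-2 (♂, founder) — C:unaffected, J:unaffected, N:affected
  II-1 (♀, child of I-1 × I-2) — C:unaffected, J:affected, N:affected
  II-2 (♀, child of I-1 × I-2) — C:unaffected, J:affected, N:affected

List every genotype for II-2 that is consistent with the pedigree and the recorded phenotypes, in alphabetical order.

II-2 ∈ {cc Jj NN, cc Jj Nn}

C/I-1 ? ·: cc|Cc
C/I-2 un ·: cc
C/II-1 un I-1×I-2: cc
C/II-2 un I-1×I-2: cc
⇒ C over [I-1,I-2,II-1,II-2]: 2 consistent
J/I-1 aff ·: Jj|JJ
J/I-2 un ·: jj
J/II-1 aff I-1×I-2: Jj
J/II-2 aff I-1×I-2: Jj
⇒ J over [I-1,I-2,II-1,II-2]: 2 consistent
N/I-1 aff ·: Nn|NN
N/I-2 aff ·: Nn|NN
N/II-1 aff I-1×I-2: Nn|NN
N/II-2 aff I-1×I-2: Nn|NN
⇒ N over [I-1,I-2,II-1,II-2]: 13 consistent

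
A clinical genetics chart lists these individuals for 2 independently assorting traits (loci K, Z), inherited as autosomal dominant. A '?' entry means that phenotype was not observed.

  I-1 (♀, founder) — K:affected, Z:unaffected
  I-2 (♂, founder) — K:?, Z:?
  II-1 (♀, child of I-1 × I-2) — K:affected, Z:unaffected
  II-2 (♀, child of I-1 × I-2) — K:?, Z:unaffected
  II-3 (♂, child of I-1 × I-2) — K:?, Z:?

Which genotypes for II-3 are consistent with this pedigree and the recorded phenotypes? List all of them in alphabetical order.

K/I-1 aff ·: Kk|KK
K/I-2 ? ·: kk|Kk|KK
K/II-1 aff I-1×I-2: Kk|KK
K/II-2 ? I-1×I-2: kk|Kk|KK
K/II-3 ? I-1×I-2: kk|Kk|KK
⇒ K over [I-1,I-2,II-1,II-2,II-3]: 40 consistent
Z/I-1 un ·: zz
Z/I-2 ? ·: zz|Zz
Z/II-1 un I-1×I-2: zz
Z/II-2 un I-1×I-2: zz
Z/II-3 ? I-1×I-2: zz|Zz
⇒ Z over [I-1,I-2,II-1,II-2,II-3]: 3 consistent

II-3 ∈ {KK Zz, KK zz, Kk Zz, Kk zz, kk Zz, kk zz}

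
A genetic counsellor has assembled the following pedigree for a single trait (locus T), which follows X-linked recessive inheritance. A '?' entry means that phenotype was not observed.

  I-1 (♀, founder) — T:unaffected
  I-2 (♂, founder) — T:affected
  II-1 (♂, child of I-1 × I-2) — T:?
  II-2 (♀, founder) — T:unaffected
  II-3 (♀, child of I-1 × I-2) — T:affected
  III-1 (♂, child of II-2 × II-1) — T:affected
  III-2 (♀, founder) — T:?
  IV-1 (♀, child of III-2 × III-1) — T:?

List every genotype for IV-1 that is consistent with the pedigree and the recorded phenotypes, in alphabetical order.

IV-1 ∈ {X^TX^t, X^tX^t}

T/I-1 un ·: X^TX^t
T/I-2 aff ·: X^tY
T/II-1 ? I-1×I-2: X^TY|X^tY
T/II-2 un ·: X^TX^t
T/II-3 aff I-1×I-2: X^tX^t
T/III-1 aff II-2×II-1: X^tY
T/III-2 ? ·: X^TX^T|X^TX^t|X^tX^t
T/IV-1 ? III-2×III-1: X^TX^t|X^tX^t
⇒ T over [I-1,I-2,II-1,II-2,II-3,III-1,III-2,IV-1]: 8 consistent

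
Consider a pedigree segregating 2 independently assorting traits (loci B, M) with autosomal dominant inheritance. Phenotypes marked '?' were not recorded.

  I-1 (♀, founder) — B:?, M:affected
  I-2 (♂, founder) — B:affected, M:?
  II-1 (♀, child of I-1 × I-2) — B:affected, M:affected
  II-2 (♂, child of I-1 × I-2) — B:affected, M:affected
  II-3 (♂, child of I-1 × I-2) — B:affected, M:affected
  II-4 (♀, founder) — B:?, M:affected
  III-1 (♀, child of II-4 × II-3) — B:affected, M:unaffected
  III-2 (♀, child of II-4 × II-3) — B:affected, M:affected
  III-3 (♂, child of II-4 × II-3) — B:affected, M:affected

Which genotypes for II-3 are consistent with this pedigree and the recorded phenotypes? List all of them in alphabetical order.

II-3 ∈ {BB Mm, Bb Mm}

B/I-1 ? ·: bb|Bb|BB
B/I-2 aff ·: Bb|BB
B/II-1 aff I-1×I-2: Bb|BB
B/II-2 aff I-1×I-2: Bb|BB
B/II-3 aff I-1×I-2: Bb|BB
B/II-4 ? ·: bb|Bb|BB
B/III-1 aff II-4×II-3: Bb|BB
B/III-2 aff II-4×II-3: Bb|BB
B/III-3 aff II-4×II-3: Bb|BB
⇒ B over [I-1,I-2,II-1,II-2,II-3,II-4,III-1,III-2,III-3]: 368 consistent
M/I-1 aff ·: Mm|MM
M/I-2 ? ·: mm|Mm|MM
M/II-1 aff I-1×I-2: Mm|MM
M/II-2 aff I-1×I-2: Mm|MM
M/II-3 aff I-1×I-2: Mm
M/II-4 aff ·: Mm
M/III-1 un II-4×II-3: mm
M/III-2 aff II-4×II-3: Mm|MM
M/III-3 aff II-4×II-3: Mm|MM
⇒ M over [I-1,I-2,II-1,II-2,II-3,II-4,III-1,III-2,III-3]: 56 consistent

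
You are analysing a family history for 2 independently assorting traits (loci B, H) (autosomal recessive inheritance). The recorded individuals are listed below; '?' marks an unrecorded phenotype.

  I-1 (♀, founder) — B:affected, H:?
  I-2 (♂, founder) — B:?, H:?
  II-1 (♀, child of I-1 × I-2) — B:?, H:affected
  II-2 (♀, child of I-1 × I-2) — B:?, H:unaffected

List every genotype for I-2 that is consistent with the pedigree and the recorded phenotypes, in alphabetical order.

I-2 ∈ {BB Hh, BB hh, Bb Hh, Bb hh, bb Hh, bb hh}

B/I-1 aff ·: bb
B/I-2 ? ·: BB|Bb|bb
B/II-1 ? I-1×I-2: Bb|bb
B/II-2 ? I-1×I-2: Bb|bb
⇒ B over [I-1,I-2,II-1,II-2]: 6 consistent
H/I-1 ? ·: Hh|hh
H/I-2 ? ·: Hh|hh
H/II-1 aff I-1×I-2: hh
H/II-2 un I-1×I-2: HH|Hh
⇒ H over [I-1,I-2,II-1,II-2]: 4 consistent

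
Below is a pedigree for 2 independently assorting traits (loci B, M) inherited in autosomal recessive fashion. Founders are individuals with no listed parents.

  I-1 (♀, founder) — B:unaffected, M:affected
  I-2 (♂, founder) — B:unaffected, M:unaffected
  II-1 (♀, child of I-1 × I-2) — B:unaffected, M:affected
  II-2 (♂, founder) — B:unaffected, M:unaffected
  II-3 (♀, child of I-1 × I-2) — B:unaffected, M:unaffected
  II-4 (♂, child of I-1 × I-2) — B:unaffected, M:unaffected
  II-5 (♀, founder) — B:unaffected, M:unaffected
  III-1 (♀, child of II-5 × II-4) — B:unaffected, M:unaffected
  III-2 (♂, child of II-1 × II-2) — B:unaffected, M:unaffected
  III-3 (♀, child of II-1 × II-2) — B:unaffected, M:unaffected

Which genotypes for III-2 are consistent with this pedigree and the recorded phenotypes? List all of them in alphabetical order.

B/I-1 un ·: BB|Bb
B/I-2 un ·: BB|Bb
B/II-1 un I-1×I-2: BB|Bb
B/II-2 un ·: BB|Bb
B/II-3 un I-1×I-2: BB|Bb
B/II-4 un I-1×I-2: BB|Bb
B/II-5 un ·: BB|Bb
B/III-1 un II-5×II-4: BB|Bb
B/III-2 un II-1×II-2: BB|Bb
B/III-3 un II-1×II-2: BB|Bb
⇒ B over [I-1,I-2,II-1,II-2,II-3,II-4,II-5,III-1,III-2,III-3]: 561 consistent
M/I-1 aff ·: mm
M/I-2 un ·: Mm
M/II-1 aff I-1×I-2: mm
M/II-2 un ·: MM|Mm
M/II-3 un I-1×I-2: Mm
M/II-4 un I-1×I-2: Mm
M/II-5 un ·: MM|Mm
M/III-1 un II-5×II-4: MM|Mm
M/III-2 un II-1×II-2: Mm
M/III-3 un II-1×II-2: Mm
⇒ M over [I-1,I-2,II-1,II-2,II-3,II-4,II-5,III-1,III-2,III-3]: 8 consistent

III-2 ∈ {BB Mm, Bb Mm}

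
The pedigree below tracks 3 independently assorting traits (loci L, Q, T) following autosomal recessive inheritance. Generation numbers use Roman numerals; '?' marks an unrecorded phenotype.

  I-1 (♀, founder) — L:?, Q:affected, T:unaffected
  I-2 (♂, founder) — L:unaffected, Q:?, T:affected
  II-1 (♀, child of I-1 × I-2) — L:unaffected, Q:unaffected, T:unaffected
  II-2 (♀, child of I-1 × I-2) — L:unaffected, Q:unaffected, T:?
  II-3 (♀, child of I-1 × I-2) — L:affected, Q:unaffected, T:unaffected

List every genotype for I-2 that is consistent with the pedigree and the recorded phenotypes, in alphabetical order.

L/I-1 ? ·: Ll|ll
L/I-2 un ·: Ll
L/II-1 un I-1×I-2: LL|Ll
L/II-2 un I-1×I-2: LL|Ll
L/II-3 aff I-1×I-2: ll
⇒ L over [I-1,I-2,II-1,II-2,II-3]: 5 consistent
Q/I-1 aff ·: qq
Q/I-2 ? ·: QQ|Qq
Q/II-1 un I-1×I-2: Qq
Q/II-2 un I-1×I-2: Qq
Q/II-3 un I-1×I-2: Qq
⇒ Q over [I-1,I-2,II-1,II-2,II-3]: 2 consistent
T/I-1 un ·: TT|Tt
T/I-2 aff ·: tt
T/II-1 un I-1×I-2: Tt
T/II-2 ? I-1×I-2: Tt|tt
T/II-3 un I-1×I-2: Tt
⇒ T over [I-1,I-2,II-1,II-2,II-3]: 3 consistent

I-2 ∈ {Ll QQ tt, Ll Qq tt}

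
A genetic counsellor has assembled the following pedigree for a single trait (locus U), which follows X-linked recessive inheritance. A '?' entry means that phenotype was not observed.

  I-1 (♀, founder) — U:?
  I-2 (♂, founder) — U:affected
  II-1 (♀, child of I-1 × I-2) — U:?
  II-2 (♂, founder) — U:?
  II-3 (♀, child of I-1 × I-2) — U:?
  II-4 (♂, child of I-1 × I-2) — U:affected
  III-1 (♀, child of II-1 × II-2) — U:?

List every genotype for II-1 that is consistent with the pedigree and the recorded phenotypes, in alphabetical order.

U/I-1 ? ·: X^UX^u|X^uX^u
U/I-2 aff ·: X^uY
U/II-1 ? I-1×I-2: X^UX^u|X^uX^u
U/II-2 ? ·: X^UY|X^uY
U/II-3 ? I-1×I-2: X^UX^u|X^uX^u
U/II-4 aff I-1×I-2: X^uY
U/III-1 ? II-1×II-2: X^UX^U|X^UX^u|X^uX^u
⇒ U over [I-1,I-2,II-1,II-2,II-3,II-4,III-1]: 14 consistent

II-1 ∈ {X^UX^u, X^uX^u}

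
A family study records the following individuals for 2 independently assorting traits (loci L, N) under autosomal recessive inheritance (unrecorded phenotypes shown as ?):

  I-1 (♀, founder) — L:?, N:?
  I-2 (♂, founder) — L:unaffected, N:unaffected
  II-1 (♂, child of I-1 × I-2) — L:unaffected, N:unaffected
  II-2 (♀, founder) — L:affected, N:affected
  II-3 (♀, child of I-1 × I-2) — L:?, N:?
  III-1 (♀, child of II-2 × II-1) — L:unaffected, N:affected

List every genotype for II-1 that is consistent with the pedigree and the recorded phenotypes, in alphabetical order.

L/I-1 ? ·: LL|Ll|ll
L/I-2 un ·: LL|Ll
L/II-1 un I-1×I-2: LL|Ll
L/II-2 aff ·: ll
L/II-3 ? I-1×I-2: LL|Ll|ll
L/III-1 un II-2×II-1: Ll
⇒ L over [I-1,I-2,II-1,II-2,II-3,III-1]: 18 consistent
N/I-1 ? ·: NN|Nn|nn
N/I-2 un ·: NN|Nn
N/II-1 un I-1×I-2: Nn
N/II-2 aff ·: nn
N/II-3 ? I-1×I-2: NN|Nn|nn
N/III-1 aff II-2×II-1: nn
⇒ N over [I-1,I-2,II-1,II-2,II-3,III-1]: 10 consistent

II-1 ∈ {LL Nn, Ll Nn}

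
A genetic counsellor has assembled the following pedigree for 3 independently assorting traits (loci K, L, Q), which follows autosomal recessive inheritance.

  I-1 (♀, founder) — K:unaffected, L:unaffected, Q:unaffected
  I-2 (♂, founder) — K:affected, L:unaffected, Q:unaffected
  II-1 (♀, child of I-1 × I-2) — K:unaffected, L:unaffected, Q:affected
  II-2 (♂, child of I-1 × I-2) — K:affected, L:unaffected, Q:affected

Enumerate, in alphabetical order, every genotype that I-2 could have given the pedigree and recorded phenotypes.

K/I-1 un ·: Kk
K/I-2 aff ·: kk
K/II-1 un I-1×I-2: Kk
K/II-2 aff I-1×I-2: kk
⇒ K over [I-1,I-2,II-1,II-2]: 1 consistent
L/I-1 un ·: LL|Ll
L/I-2 un ·: LL|Ll
L/II-1 un I-1×I-2: LL|Ll
L/II-2 un I-1×I-2: LL|Ll
⇒ L over [I-1,I-2,II-1,II-2]: 13 consistent
Q/I-1 un ·: Qq
Q/I-2 un ·: Qq
Q/II-1 aff I-1×I-2: qq
Q/II-2 aff I-1×I-2: qq
⇒ Q over [I-1,I-2,II-1,II-2]: 1 consistent

I-2 ∈ {kk LL Qq, kk Ll Qq}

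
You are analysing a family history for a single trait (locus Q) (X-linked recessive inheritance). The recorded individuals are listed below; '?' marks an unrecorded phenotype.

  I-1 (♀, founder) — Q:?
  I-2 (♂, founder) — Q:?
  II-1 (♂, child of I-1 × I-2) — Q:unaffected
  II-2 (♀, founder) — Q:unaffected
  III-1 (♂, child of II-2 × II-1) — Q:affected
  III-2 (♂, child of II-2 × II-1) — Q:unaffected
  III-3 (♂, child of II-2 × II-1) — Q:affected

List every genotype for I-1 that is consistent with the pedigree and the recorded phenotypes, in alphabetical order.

I-1 ∈ {X^QX^Q, X^QX^q}

Q/I-1 ? ·: X^QX^Q|X^QX^q
Q/I-2 ? ·: X^QY|X^qY
Q/II-1 un I-1×I-2: X^QY
Q/II-2 un ·: X^QX^q
Q/III-1 aff II-2×II-1: X^qY
Q/III-2 un II-2×II-1: X^QY
Q/III-3 aff II-2×II-1: X^qY
⇒ Q over [I-1,I-2,II-1,II-2,III-1,III-2,III-3]: 4 consistent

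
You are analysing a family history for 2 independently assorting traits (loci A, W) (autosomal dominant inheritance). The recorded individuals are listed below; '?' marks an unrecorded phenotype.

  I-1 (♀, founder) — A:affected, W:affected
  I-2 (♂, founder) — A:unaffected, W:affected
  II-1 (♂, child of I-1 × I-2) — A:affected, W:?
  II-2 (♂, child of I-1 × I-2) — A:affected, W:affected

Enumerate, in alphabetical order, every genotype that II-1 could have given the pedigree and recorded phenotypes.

II-1 ∈ {Aa WW, Aa Ww, Aa ww}

A/I-1 aff ·: Aa|AA
A/I-2 un ·: aa
A/II-1 aff I-1×I-2: Aa
A/II-2 aff I-1×I-2: Aa
⇒ A over [I-1,I-2,II-1,II-2]: 2 consistent
W/I-1 aff ·: Ww|WW
W/I-2 aff ·: Ww|WW
W/II-1 ? I-1×I-2: ww|Ww|WW
W/II-2 aff I-1×I-2: Ww|WW
⇒ W over [I-1,I-2,II-1,II-2]: 15 consistent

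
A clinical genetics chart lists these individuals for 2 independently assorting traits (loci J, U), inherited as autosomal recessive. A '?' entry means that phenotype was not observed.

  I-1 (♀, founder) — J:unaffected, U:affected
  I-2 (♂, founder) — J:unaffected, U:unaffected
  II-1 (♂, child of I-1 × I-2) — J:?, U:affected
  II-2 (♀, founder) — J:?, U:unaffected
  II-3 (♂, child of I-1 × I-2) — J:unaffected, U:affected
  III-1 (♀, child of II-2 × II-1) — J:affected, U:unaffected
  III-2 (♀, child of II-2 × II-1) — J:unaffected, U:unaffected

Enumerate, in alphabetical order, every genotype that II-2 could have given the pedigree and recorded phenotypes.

II-2 ∈ {Jj UU, Jj Uu, jj UU, jj Uu}

J/I-1 un ·: JJ|Jj
J/I-2 un ·: JJ|Jj
J/II-1 ? I-1×I-2: Jj|jj
J/II-2 ? ·: Jj|jj
J/II-3 un I-1×I-2: JJ|Jj
J/III-1 aff II-2×II-1: jj
J/III-2 un II-2×II-1: JJ|Jj
⇒ J over [I-1,I-2,II-1,II-2,II-3,III-1,III-2]: 20 consistent
U/I-1 aff ·: uu
U/I-2 un ·: Uu
U/II-1 aff I-1×I-2: uu
U/II-2 un ·: UU|Uu
U/II-3 aff I-1×I-2: uu
U/III-1 un II-2×II-1: Uu
U/III-2 un II-2×II-1: Uu
⇒ U over [I-1,I-2,II-1,II-2,II-3,III-1,III-2]: 2 consistent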